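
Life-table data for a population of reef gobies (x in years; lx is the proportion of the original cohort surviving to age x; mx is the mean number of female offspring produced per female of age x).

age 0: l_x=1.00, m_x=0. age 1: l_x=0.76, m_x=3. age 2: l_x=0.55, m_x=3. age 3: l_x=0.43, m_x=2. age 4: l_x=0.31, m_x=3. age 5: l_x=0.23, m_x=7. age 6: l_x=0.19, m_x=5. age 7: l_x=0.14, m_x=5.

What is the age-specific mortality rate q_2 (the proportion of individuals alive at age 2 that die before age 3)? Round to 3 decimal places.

q_2 = (l_2 − l_3) / l_2 = (0.55 − 0.43) / 0.55
     = 0.12 / 0.55 = 0.218182… → 0.218

0.218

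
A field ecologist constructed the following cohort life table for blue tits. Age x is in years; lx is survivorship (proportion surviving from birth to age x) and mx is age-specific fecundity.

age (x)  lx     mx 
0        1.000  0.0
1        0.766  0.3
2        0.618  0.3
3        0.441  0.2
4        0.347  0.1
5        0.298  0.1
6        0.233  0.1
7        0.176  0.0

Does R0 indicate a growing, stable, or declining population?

declining

R0 = Σ lx·mx = 0 + 0.2298 + 0.1854 + 0.0882 + 0.0347 + 0.0298 + 0.0233 + 0 = 0.5912
R0 < 1, so the population is declining.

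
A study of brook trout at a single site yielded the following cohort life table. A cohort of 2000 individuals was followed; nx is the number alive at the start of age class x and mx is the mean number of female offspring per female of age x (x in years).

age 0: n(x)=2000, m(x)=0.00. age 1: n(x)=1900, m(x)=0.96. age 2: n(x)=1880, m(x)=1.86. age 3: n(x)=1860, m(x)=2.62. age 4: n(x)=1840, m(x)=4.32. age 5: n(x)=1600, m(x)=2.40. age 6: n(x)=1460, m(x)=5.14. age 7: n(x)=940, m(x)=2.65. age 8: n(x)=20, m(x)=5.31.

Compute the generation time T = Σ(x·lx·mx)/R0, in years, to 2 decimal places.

lx = nx/n0 = nx/2000: 1, 0.95, 0.94, 0.93, 0.92, 0.8, 0.73, 0.47, 0.01
lx·mx: 0, 0.912, 1.7484, 2.4366, 3.9744, 1.92, 3.7522, 1.2455, 0.0531 → R0 = 16.0422
x·lx·mx: 0, 0.912, 3.4968, 7.3098, 15.8976, 9.6, 22.5132, 8.7185, 0.4248 → Σ = 68.8727
T = 68.8727 / 16.0422 = 4.29322… → 4.29

4.29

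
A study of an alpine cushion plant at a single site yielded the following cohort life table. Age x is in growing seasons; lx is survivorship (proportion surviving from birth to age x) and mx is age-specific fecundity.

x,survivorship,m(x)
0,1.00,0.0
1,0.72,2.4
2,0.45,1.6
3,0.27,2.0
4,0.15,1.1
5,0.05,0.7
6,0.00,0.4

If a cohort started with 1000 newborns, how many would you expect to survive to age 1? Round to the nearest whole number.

Expected survivors = N0 · l_1 = 1000 × 0.72 = 720 → 720

720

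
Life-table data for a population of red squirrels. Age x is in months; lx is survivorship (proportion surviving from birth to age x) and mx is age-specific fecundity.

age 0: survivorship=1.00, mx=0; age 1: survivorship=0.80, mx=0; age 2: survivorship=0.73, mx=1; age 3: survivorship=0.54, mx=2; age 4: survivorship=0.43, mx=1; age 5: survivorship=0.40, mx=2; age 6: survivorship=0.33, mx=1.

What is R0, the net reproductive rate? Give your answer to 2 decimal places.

lx·mx by age: 0, 0, 0.73, 1.08, 0.43, 0.8, 0.33
R0 = Σ lx·mx = 3.37 → 3.37

3.37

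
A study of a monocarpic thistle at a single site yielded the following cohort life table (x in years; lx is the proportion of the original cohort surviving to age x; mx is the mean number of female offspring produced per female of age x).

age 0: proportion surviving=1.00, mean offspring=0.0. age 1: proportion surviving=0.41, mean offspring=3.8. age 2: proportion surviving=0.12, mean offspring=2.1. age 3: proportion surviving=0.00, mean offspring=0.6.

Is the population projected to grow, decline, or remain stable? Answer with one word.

growing

R0 = Σ lx·mx = 0 + 1.558 + 0.252 + 0 = 1.81
R0 > 1, so the population is growing.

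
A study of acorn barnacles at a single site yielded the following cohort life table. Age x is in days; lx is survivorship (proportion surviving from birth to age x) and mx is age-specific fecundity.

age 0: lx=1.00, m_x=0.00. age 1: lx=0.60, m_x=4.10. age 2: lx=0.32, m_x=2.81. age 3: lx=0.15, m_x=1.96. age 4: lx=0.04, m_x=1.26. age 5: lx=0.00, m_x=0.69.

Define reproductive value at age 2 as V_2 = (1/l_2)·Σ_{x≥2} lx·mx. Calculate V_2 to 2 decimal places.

lx·mx for x ≥ 2: 0.8992, 0.294, 0.0504, 0 → sum = 1.2436
V_2 = 1.2436 / l_2 = 1.2436 / 0.32 = 3.88625 → 3.89

3.89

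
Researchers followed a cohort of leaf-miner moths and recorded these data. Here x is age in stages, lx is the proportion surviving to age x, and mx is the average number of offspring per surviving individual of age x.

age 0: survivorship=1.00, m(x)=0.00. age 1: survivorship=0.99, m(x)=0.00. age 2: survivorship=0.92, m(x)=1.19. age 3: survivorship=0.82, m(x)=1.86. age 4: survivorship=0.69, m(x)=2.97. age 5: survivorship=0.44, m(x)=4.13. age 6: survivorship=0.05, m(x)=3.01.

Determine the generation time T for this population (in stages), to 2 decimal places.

lx·mx: 0, 0, 1.0948, 1.5252, 2.0493, 1.8172, 0.1505 → R0 = 6.637
x·lx·mx: 0, 0, 2.1896, 4.5756, 8.1972, 9.086, 0.903 → Σ = 24.9514
T = 24.9514 / 6.637 = 3.75944… → 3.76

3.76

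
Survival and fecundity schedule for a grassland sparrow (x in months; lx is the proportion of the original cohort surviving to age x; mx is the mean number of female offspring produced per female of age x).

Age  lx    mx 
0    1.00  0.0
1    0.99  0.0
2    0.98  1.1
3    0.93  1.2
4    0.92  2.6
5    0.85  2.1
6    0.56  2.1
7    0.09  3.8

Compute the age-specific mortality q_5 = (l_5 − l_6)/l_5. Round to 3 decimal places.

0.341

q_5 = (l_5 − l_6) / l_5 = (0.85 − 0.56) / 0.85
     = 0.29 / 0.85 = 0.341176… → 0.341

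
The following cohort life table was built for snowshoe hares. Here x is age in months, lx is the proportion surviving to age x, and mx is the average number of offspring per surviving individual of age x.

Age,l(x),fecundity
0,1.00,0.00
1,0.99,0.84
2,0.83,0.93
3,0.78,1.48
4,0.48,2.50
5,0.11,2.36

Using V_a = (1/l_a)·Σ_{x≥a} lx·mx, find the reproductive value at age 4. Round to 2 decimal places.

3.04

lx·mx for x ≥ 4: 1.2, 0.2596 → sum = 1.4596
V_4 = 1.4596 / l_4 = 1.4596 / 0.48 = 3.040833… → 3.04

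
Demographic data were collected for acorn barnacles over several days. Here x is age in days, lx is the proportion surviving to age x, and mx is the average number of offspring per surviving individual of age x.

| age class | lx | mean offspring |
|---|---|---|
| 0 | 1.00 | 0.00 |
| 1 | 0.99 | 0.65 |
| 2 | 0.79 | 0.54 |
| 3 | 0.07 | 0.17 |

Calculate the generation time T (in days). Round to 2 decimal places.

lx·mx: 0, 0.6435, 0.4266, 0.0119 → R0 = 1.082
x·lx·mx: 0, 0.6435, 0.8532, 0.0357 → Σ = 1.5324
T = 1.5324 / 1.082 = 1.416266… → 1.42

1.42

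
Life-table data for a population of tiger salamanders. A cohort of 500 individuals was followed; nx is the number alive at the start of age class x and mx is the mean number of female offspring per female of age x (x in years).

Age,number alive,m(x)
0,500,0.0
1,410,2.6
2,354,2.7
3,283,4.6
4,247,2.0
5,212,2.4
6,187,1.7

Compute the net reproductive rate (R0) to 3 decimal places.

9.289

lx = nx/n0 = nx/500: 1, 0.82, 0.708, 0.566, 0.494, 0.424, 0.374
lx·mx by age: 0, 2.132, 1.9116, 2.6036, 0.988, 1.0176, 0.6358
R0 = Σ lx·mx = 9.2886 → 9.289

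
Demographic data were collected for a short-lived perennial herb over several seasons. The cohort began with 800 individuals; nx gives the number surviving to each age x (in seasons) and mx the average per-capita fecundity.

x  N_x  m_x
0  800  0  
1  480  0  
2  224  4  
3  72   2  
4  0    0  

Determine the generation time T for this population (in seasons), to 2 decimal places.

lx = nx/n0 = nx/800: 1, 0.6, 0.28, 0.09, 0
lx·mx: 0, 0, 1.12, 0.18, 0 → R0 = 1.3
x·lx·mx: 0, 0, 2.24, 0.54, 0 → Σ = 2.78
T = 2.78 / 1.3 = 2.138462… → 2.14

2.14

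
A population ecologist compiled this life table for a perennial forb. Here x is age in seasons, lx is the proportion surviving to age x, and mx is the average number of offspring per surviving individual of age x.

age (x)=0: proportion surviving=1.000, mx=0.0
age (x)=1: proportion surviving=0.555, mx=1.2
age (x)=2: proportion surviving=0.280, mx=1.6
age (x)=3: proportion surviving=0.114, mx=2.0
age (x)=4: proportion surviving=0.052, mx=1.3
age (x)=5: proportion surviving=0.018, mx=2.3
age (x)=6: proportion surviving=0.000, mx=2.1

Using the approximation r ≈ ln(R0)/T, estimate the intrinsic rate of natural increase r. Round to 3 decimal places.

0.198

R0 = Σ lx·mx = 0 + 0.666 + 0.448 + 0.228 + 0.0676 + 0.0414 + 0 = 1.451
Σ x·lx·mx = 2.7234; T = 2.7234/1.451 = 1.87691…
r ≈ ln(R0)/T = ln(1.451)/1.87691… = 0.19833… → 0.198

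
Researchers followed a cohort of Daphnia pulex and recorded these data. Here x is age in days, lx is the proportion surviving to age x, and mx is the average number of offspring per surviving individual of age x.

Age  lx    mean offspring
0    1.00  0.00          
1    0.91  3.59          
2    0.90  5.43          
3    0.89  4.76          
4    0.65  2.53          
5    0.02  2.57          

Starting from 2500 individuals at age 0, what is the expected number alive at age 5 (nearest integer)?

50

Expected survivors = N0 · l_5 = 2500 × 0.02 = 50 → 50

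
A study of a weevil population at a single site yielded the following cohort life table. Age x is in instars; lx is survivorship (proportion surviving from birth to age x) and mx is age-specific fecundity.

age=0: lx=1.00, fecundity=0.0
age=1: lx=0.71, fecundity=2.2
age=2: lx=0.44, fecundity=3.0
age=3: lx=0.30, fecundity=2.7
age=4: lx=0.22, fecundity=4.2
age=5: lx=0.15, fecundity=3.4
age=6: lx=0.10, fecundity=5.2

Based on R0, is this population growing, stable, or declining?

R0 = Σ lx·mx = 0 + 1.562 + 1.32 + 0.81 + 0.924 + 0.51 + 0.52 = 5.646
R0 > 1, so the population is growing.

growing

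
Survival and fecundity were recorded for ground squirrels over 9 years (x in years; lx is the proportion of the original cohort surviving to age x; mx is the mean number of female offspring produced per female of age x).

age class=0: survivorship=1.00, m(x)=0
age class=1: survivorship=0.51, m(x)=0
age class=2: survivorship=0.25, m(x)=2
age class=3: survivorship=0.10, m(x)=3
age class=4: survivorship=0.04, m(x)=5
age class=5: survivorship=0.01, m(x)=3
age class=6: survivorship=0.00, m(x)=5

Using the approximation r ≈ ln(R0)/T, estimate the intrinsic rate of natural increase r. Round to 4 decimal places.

R0 = Σ lx·mx = 0 + 0 + 0.5 + 0.3 + 0.2 + 0.03 + 0 = 1.03
Σ x·lx·mx = 2.85; T = 2.85/1.03 = 2.76699…
r ≈ ln(R0)/T = ln(1.03)/2.76699… = 0.010683… → 0.0107

0.0107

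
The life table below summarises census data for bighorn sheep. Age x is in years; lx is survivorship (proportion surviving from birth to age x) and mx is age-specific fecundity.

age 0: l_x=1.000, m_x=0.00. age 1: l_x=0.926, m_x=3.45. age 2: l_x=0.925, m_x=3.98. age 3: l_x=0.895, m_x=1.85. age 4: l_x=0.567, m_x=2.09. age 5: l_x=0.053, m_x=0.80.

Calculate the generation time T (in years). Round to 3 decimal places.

2.098

lx·mx: 0, 3.1947, 3.6815, 1.65575, 1.18503, 0.0424 → R0 = 9.75938
x·lx·mx: 0, 3.1947, 7.363, 4.96725, 4.74012, 0.212 → Σ = 20.47707
T = 20.47707 / 9.75938 = 2.098194… → 2.098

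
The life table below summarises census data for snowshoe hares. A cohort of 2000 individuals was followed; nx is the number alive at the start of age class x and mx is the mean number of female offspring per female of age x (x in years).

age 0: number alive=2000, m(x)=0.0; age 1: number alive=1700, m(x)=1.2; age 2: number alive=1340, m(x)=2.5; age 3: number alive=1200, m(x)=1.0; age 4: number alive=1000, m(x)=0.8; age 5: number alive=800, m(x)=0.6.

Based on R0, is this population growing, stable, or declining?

growing

lx = nx/n0 = nx/2000: 1, 0.85, 0.67, 0.6, 0.5, 0.4
R0 = Σ lx·mx = 0 + 1.02 + 1.675 + 0.6 + 0.4 + 0.24 = 3.935
R0 > 1, so the population is growing.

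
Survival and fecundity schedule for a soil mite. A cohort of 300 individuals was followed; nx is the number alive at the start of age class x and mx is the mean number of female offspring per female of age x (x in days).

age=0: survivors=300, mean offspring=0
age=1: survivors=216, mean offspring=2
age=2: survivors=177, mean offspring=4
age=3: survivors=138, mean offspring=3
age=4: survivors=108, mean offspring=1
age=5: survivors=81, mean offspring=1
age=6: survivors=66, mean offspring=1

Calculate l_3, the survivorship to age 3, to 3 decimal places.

l_3 = n_3/n_0 = 138/300 = 0.46 → 0.460

0.460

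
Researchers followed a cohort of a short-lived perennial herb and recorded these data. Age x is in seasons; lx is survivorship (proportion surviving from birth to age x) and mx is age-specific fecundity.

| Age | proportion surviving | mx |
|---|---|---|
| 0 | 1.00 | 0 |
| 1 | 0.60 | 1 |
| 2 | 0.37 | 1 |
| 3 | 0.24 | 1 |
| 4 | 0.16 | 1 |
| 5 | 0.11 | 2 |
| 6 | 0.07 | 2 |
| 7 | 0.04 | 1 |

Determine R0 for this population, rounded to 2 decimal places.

lx·mx by age: 0, 0.6, 0.37, 0.24, 0.16, 0.22, 0.14, 0.04
R0 = Σ lx·mx = 1.77 → 1.77

1.77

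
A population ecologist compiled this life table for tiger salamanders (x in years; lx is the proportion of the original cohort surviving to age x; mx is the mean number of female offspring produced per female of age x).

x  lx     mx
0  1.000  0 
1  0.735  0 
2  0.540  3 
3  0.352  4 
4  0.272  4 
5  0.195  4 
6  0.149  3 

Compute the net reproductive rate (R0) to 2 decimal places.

lx·mx by age: 0, 0, 1.62, 1.408, 1.088, 0.78, 0.447
R0 = Σ lx·mx = 5.343 → 5.34

5.34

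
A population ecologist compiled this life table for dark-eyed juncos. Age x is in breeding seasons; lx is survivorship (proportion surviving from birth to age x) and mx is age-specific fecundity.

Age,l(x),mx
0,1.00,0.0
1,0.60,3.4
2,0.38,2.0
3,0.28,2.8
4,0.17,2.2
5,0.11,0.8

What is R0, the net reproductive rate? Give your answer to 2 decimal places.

lx·mx by age: 0, 2.04, 0.76, 0.784, 0.374, 0.088
R0 = Σ lx·mx = 4.046 → 4.05

4.05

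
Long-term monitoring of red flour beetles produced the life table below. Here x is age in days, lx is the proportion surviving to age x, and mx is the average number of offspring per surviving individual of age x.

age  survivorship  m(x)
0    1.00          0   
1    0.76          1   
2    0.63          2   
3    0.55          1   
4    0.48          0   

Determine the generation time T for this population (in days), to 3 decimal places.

1.918

lx·mx: 0, 0.76, 1.26, 0.55, 0 → R0 = 2.57
x·lx·mx: 0, 0.76, 2.52, 1.65, 0 → Σ = 4.93
T = 4.93 / 2.57 = 1.918288… → 1.918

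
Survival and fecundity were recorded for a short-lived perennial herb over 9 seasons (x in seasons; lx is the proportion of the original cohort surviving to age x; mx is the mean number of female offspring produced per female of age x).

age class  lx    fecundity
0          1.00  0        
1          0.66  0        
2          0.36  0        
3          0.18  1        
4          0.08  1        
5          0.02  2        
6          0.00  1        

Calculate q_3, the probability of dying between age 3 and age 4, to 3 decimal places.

0.556

q_3 = (l_3 − l_4) / l_3 = (0.18 − 0.08) / 0.18
     = 0.1 / 0.18 = 0.555556… → 0.556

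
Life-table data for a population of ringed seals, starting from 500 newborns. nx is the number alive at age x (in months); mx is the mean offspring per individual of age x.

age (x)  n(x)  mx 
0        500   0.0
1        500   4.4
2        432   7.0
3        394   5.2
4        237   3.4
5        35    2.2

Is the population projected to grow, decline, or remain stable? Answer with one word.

lx = nx/n0 = nx/500: 1, 1, 0.864, 0.788, 0.474, 0.07
R0 = Σ lx·mx = 0 + 4.4 + 6.048 + 4.0976 + 1.6116 + 0.154 = 16.3112
R0 > 1, so the population is growing.

growing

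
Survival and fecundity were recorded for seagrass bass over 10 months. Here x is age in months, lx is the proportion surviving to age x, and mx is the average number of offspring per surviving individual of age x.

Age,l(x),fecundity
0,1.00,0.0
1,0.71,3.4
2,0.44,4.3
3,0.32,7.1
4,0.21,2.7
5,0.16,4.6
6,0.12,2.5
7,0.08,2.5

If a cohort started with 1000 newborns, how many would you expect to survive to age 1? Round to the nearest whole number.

Expected survivors = N0 · l_1 = 1000 × 0.71 = 710 → 710

710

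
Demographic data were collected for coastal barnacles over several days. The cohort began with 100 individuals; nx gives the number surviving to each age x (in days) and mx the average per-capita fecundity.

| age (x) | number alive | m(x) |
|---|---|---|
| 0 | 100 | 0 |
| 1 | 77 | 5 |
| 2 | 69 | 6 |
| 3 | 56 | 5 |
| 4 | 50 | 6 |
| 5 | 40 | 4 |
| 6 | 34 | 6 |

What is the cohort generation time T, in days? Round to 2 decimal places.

3.03

lx = nx/n0 = nx/100: 1, 0.77, 0.69, 0.56, 0.5, 0.4, 0.34
lx·mx: 0, 3.85, 4.14, 2.8, 3, 1.6, 2.04 → R0 = 17.43
x·lx·mx: 0, 3.85, 8.28, 8.4, 12, 8, 12.24 → Σ = 52.77
T = 52.77 / 17.43 = 3.027539… → 3.03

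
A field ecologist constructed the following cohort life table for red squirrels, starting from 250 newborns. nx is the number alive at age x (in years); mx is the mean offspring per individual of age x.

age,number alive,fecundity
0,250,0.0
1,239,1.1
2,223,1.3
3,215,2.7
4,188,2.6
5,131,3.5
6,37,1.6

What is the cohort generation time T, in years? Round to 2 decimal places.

3.36

lx = nx/n0 = nx/250: 1, 0.956, 0.892, 0.86, 0.752, 0.524, 0.148
lx·mx: 0, 1.0516, 1.1596, 2.322, 1.9552, 1.834, 0.2368 → R0 = 8.5592
x·lx·mx: 0, 1.0516, 2.3192, 6.966, 7.8208, 9.17, 1.4208 → Σ = 28.7484
T = 28.7484 / 8.5592 = 3.358772… → 3.36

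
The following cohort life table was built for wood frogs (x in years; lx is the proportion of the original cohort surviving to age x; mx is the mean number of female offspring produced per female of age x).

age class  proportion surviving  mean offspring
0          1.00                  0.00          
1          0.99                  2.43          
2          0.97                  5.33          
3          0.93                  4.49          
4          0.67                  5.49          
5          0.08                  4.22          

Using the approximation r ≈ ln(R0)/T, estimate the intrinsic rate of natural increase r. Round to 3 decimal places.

R0 = Σ lx·mx = 0 + 2.4057 + 5.1701 + 4.1757 + 3.6783 + 0.3376 = 15.7674
Σ x·lx·mx = 41.6742; T = 41.6742/15.7674 = 2.64306…
r ≈ ln(R0)/T = ln(15.7674)/2.64306… = 1.04347… → 1.043

1.043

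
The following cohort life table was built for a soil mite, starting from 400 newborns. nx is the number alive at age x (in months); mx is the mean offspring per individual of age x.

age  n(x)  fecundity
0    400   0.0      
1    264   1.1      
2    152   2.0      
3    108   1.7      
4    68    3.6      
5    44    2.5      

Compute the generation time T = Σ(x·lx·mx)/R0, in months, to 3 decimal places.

lx = nx/n0 = nx/400: 1, 0.66, 0.38, 0.27, 0.17, 0.11
lx·mx: 0, 0.726, 0.76, 0.459, 0.612, 0.275 → R0 = 2.832
x·lx·mx: 0, 0.726, 1.52, 1.377, 2.448, 1.375 → Σ = 7.446
T = 7.446 / 2.832 = 2.629237… → 2.629

2.629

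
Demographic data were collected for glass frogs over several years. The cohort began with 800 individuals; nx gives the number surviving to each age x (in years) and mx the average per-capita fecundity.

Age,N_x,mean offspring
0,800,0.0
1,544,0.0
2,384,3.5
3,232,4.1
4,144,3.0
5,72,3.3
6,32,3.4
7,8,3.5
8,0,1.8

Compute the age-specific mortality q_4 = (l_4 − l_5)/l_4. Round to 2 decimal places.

0.50

lx = nx/n0 = nx/800: 1, 0.68, 0.48, 0.29, 0.18, 0.09, 0.04, 0.01, 0
q_4 = (l_4 − l_5) / l_4 = (0.18 − 0.09) / 0.18
     = 0.09 / 0.18 = 0.5 → 0.50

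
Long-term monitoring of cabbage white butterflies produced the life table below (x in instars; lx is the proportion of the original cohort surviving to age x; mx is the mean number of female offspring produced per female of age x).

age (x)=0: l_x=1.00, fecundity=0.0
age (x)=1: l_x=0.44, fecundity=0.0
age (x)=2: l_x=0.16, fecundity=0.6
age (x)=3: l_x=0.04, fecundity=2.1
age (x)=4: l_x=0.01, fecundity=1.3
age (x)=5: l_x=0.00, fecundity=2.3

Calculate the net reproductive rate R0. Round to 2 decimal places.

0.19

lx·mx by age: 0, 0, 0.096, 0.084, 0.013, 0
R0 = Σ lx·mx = 0.193 → 0.19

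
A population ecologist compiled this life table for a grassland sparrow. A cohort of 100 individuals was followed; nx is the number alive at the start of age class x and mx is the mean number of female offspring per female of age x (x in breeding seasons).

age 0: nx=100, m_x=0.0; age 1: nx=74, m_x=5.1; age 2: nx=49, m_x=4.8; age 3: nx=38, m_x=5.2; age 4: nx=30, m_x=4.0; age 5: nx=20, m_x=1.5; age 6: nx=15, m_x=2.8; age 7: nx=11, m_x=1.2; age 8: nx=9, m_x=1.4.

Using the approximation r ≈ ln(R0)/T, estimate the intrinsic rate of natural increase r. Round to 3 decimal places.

0.952

lx = nx/n0 = nx/100: 1, 0.74, 0.49, 0.38, 0.3, 0.2, 0.15, 0.11, 0.09
R0 = Σ lx·mx = 0 + 3.774 + 2.352 + 1.976 + 1.2 + 0.3 + 0.42 + 0.132 + 0.126 = 10.28
Σ x·lx·mx = 25.158; T = 25.158/10.28 = 2.44728…
r ≈ ln(R0)/T = ln(10.28)/2.44728… = 0.95216… → 0.952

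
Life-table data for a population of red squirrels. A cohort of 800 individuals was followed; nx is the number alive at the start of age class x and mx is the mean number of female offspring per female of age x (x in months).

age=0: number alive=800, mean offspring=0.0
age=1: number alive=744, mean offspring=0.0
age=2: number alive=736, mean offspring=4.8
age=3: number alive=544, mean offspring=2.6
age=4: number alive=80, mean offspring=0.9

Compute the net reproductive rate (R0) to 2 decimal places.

6.27

lx = nx/n0 = nx/800: 1, 0.93, 0.92, 0.68, 0.1
lx·mx by age: 0, 0, 4.416, 1.768, 0.09
R0 = Σ lx·mx = 6.274 → 6.27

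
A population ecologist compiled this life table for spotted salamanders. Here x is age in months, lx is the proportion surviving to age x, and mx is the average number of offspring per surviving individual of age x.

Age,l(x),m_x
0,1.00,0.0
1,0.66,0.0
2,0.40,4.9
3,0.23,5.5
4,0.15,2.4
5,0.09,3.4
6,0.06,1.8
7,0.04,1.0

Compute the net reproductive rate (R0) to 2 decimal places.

lx·mx by age: 0, 0, 1.96, 1.265, 0.36, 0.306, 0.108, 0.04
R0 = Σ lx·mx = 4.039 → 4.04

4.04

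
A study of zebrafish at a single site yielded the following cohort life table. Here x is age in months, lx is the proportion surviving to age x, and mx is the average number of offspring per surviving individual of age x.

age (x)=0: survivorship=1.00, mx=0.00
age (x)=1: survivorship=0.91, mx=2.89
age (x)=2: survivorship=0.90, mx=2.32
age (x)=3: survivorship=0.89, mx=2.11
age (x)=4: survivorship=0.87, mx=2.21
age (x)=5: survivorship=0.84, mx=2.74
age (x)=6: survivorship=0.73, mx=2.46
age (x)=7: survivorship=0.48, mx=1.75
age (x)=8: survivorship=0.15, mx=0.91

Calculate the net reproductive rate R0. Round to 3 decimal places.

13.592

lx·mx by age: 0, 2.6299, 2.088, 1.8779, 1.9227, 2.3016, 1.7958, 0.84, 0.1365
R0 = Σ lx·mx = 13.5924 → 13.592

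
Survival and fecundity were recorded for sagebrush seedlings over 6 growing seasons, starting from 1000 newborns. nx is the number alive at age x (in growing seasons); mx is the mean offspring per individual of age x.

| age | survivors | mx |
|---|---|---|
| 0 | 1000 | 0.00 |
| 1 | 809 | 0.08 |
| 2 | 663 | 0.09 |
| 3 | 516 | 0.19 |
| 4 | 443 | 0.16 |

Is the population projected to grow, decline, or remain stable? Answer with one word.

lx = nx/n0 = nx/1000: 1, 0.809, 0.663, 0.516, 0.443
R0 = Σ lx·mx = 0 + 0.06472 + 0.05967 + 0.09804 + 0.07088 = 0.29331
R0 < 1, so the population is declining.

declining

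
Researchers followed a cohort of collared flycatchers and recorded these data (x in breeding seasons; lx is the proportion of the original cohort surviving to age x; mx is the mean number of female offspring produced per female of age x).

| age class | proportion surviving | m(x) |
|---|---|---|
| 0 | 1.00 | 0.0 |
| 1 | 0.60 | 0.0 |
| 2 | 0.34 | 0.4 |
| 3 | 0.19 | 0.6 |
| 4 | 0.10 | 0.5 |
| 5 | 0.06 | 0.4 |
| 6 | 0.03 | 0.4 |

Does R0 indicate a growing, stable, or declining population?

R0 = Σ lx·mx = 0 + 0 + 0.136 + 0.114 + 0.05 + 0.024 + 0.012 = 0.336
R0 < 1, so the population is declining.

declining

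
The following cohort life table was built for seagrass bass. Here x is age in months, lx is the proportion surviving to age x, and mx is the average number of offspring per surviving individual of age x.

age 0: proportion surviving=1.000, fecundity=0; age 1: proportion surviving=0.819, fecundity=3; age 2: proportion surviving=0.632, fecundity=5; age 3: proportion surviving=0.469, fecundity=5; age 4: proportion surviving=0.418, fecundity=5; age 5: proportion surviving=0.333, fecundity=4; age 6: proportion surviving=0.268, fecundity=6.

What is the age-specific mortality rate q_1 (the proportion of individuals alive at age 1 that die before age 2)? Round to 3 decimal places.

0.228

q_1 = (l_1 − l_2) / l_1 = (0.819 − 0.632) / 0.819
     = 0.187 / 0.819 = 0.228327… → 0.228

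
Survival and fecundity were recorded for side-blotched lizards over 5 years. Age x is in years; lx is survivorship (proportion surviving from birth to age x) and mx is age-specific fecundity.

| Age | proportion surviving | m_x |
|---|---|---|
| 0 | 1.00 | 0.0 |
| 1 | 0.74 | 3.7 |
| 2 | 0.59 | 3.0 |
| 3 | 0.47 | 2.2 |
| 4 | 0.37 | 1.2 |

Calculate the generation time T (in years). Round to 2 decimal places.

1.86

lx·mx: 0, 2.738, 1.77, 1.034, 0.444 → R0 = 5.986
x·lx·mx: 0, 2.738, 3.54, 3.102, 1.776 → Σ = 11.156
T = 11.156 / 5.986 = 1.863682… → 1.86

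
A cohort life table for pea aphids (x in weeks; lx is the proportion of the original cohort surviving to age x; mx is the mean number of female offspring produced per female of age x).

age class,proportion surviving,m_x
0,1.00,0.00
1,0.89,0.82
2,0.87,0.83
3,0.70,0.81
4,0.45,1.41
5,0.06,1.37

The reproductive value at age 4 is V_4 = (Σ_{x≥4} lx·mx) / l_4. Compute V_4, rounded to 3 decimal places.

1.593

lx·mx for x ≥ 4: 0.6345, 0.0822 → sum = 0.7167
V_4 = 0.7167 / l_4 = 0.7167 / 0.45 = 1.592667… → 1.593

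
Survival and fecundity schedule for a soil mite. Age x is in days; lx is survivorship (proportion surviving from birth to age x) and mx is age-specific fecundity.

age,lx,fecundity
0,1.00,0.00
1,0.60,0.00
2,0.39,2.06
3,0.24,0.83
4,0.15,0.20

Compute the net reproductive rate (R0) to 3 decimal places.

lx·mx by age: 0, 0, 0.8034, 0.1992, 0.03
R0 = Σ lx·mx = 1.0326 → 1.033

1.033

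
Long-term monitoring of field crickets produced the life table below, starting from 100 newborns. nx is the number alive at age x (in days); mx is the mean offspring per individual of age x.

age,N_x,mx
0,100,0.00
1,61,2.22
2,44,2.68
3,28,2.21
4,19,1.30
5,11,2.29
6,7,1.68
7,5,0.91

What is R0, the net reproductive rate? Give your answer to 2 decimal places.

3.81

lx = nx/n0 = nx/100: 1, 0.61, 0.44, 0.28, 0.19, 0.11, 0.07, 0.05
lx·mx by age: 0, 1.3542, 1.1792, 0.6188, 0.247, 0.2519, 0.1176, 0.0455
R0 = Σ lx·mx = 3.8142 → 3.81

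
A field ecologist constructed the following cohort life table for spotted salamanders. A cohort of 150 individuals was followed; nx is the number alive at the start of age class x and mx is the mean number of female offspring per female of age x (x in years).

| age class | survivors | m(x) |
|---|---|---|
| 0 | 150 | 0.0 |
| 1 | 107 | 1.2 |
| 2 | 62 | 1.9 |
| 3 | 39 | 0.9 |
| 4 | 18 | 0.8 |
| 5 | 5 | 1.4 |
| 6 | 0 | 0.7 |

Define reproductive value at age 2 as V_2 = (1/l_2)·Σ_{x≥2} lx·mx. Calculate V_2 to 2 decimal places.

lx = nx/n0 = nx/150: 1, 0.71333…, 0.41333…, 0.26, 0.12, 0.03333…, 0
lx·mx for x ≥ 2: 0.785333…, 0.234, 0.096, 0.046667…, 0 → sum = 1.162…
V_2 = 1.162… / l_2 = 1.162… / 0.413333… = 2.81129… → 2.81

2.81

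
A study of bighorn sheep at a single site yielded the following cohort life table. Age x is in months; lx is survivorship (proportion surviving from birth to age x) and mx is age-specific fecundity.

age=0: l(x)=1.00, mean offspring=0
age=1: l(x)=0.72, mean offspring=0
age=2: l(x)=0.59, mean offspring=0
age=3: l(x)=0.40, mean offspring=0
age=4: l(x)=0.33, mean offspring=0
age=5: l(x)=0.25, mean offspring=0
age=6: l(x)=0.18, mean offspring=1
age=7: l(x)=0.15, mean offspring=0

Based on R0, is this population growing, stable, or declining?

R0 = Σ lx·mx = 0 + 0 + 0 + 0 + 0 + 0 + 0.18 + 0 = 0.18
R0 < 1, so the population is declining.

declining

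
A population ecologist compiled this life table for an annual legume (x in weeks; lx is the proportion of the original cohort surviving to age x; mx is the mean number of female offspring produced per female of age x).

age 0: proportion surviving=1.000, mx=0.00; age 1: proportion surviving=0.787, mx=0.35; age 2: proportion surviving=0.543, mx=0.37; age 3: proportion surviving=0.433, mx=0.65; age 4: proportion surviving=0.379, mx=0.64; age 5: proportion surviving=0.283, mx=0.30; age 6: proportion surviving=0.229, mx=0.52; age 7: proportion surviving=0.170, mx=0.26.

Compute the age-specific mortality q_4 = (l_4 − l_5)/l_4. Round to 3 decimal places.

0.253

q_4 = (l_4 − l_5) / l_4 = (0.379 − 0.283) / 0.379
     = 0.096 / 0.379 = 0.253298… → 0.253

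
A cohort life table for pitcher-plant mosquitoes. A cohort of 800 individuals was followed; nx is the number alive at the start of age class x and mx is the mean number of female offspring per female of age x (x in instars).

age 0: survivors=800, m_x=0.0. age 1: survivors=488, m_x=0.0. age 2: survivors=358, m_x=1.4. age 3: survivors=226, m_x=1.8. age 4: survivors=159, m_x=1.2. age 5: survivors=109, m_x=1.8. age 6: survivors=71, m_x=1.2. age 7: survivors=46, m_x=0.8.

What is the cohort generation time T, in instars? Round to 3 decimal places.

lx = nx/n0 = nx/800: 1, 0.61, 0.4475, 0.2825, 0.19875, 0.13625, 0.08875, 0.0575
lx·mx: 0, 0, 0.6265, 0.5085, 0.2385, 0.24525, 0.1065, 0.046 → R0 = 1.77125
x·lx·mx: 0, 0, 1.253, 1.5255, 0.954, 1.22625, 0.639, 0.322 → Σ = 5.91975
T = 5.91975 / 1.77125 = 3.342131… → 3.342

3.342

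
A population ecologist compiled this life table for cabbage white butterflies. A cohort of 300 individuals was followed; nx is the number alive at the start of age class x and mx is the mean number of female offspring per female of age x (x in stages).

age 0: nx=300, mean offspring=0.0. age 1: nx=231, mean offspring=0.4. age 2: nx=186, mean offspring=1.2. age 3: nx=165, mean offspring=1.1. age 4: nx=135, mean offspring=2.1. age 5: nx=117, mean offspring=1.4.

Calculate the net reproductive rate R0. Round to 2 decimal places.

3.15

lx = nx/n0 = nx/300: 1, 0.77, 0.62, 0.55, 0.45, 0.39
lx·mx by age: 0, 0.308, 0.744, 0.605, 0.945, 0.546
R0 = Σ lx·mx = 3.148 → 3.15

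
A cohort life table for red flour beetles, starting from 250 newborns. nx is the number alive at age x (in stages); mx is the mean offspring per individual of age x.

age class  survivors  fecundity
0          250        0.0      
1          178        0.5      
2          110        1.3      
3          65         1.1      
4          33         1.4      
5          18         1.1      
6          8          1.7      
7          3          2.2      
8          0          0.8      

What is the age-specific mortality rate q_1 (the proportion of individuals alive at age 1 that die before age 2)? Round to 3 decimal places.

lx = nx/n0 = nx/250: 1, 0.712, 0.44, 0.26, 0.132, 0.072, 0.032, 0.012, 0
q_1 = (l_1 − l_2) / l_1 = (0.712 − 0.44) / 0.712
     = 0.272 / 0.712 = 0.382022… → 0.382

0.382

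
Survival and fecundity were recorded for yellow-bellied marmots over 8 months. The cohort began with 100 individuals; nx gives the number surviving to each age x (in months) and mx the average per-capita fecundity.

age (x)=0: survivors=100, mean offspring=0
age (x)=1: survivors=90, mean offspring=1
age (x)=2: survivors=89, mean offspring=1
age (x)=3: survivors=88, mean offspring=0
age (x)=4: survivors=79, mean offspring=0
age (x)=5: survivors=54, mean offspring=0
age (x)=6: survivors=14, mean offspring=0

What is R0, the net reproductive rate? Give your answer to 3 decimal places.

lx = nx/n0 = nx/100: 1, 0.9, 0.89, 0.88, 0.79, 0.54, 0.14
lx·mx by age: 0, 0.9, 0.89, 0, 0, 0, 0
R0 = Σ lx·mx = 1.79 → 1.790

1.790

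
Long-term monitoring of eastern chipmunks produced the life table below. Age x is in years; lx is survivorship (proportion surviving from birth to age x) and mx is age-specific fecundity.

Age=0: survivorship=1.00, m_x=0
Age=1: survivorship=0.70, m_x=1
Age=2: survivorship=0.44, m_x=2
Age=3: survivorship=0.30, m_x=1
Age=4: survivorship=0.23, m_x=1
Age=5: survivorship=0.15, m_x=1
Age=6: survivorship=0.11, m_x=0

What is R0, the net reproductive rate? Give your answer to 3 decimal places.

2.260

lx·mx by age: 0, 0.7, 0.88, 0.3, 0.23, 0.15, 0
R0 = Σ lx·mx = 2.26 → 2.260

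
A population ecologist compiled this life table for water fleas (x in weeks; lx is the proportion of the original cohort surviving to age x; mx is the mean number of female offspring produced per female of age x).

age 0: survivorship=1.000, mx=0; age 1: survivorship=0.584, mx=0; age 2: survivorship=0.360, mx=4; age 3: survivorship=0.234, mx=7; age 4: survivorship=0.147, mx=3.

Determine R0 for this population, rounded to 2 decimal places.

3.52

lx·mx by age: 0, 0, 1.44, 1.638, 0.441
R0 = Σ lx·mx = 3.519 → 3.52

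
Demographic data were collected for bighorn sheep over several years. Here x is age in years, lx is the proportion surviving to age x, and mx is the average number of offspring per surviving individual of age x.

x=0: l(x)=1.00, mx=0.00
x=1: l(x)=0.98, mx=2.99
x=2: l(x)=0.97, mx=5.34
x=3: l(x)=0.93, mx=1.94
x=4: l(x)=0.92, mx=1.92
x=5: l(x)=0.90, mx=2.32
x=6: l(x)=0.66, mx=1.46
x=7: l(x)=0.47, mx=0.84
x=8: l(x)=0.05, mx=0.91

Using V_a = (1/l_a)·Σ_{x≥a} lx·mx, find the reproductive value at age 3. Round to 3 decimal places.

lx·mx for x ≥ 3: 1.8042, 1.7664, 2.088, 0.9636, 0.3948, 0.0455 → sum = 7.0625
V_3 = 7.0625 / l_3 = 7.0625 / 0.93 = 7.594086… → 7.594

7.594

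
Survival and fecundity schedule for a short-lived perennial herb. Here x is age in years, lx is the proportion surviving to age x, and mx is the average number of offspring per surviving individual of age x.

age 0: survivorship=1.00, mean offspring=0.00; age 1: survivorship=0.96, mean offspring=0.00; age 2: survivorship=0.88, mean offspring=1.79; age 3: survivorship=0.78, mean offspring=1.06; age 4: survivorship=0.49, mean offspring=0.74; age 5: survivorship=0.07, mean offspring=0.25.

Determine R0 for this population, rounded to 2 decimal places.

2.78

lx·mx by age: 0, 0, 1.5752, 0.8268, 0.3626, 0.0175
R0 = Σ lx·mx = 2.7821 → 2.78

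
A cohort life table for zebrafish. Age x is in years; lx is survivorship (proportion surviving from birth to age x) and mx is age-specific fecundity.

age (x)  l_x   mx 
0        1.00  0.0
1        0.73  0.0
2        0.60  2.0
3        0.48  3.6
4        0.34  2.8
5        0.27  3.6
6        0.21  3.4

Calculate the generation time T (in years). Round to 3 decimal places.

3.690

lx·mx: 0, 0, 1.2, 1.728, 0.952, 0.972, 0.714 → R0 = 5.566
x·lx·mx: 0, 0, 2.4, 5.184, 3.808, 4.86, 4.284 → Σ = 20.536
T = 20.536 / 5.566 = 3.689544… → 3.690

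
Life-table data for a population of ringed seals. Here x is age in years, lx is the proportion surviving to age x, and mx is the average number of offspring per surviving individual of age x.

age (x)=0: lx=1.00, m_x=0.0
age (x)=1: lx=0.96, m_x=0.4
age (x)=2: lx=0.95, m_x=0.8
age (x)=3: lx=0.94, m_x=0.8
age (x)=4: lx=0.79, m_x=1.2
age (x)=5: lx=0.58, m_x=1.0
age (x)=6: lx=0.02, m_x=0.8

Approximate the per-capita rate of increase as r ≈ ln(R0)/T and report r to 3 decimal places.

R0 = Σ lx·mx = 0 + 0.384 + 0.76 + 0.752 + 0.948 + 0.58 + 0.016 = 3.44
Σ x·lx·mx = 10.948; T = 10.948/3.44 = 3.18256…
r ≈ ln(R0)/T = ln(3.44)/3.18256… = 0.3882… → 0.388

0.388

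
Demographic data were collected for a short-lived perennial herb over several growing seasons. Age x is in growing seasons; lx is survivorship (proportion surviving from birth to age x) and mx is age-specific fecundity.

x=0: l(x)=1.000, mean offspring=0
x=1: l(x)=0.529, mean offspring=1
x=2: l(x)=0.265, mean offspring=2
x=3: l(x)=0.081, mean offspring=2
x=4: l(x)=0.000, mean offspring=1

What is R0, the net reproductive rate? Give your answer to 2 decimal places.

lx·mx by age: 0, 0.529, 0.53, 0.162, 0
R0 = Σ lx·mx = 1.221 → 1.22

1.22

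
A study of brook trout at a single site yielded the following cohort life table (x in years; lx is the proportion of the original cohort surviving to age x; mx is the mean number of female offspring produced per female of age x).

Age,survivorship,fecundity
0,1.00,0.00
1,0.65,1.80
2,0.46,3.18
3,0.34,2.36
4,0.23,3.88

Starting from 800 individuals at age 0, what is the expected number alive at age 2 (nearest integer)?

Expected survivors = N0 · l_2 = 800 × 0.46 = 368 → 368

368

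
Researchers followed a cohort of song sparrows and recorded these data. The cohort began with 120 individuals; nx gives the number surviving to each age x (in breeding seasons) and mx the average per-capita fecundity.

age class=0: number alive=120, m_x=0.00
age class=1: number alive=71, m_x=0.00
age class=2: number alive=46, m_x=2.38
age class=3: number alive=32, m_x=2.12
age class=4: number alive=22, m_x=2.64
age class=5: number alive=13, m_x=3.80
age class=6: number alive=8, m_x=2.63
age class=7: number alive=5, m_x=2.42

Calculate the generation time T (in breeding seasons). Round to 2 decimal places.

3.50

lx = nx/n0 = nx/120: 1, 0.59167…, 0.38333…, 0.26667…, 0.18333…, 0.10833…, 0.06667…, 0.04167…
lx·mx: 0, 0, 0.912333…, 0.565333…, 0.484…, 0.411667…, 0.175333…, 0.100833… → R0 = 2.6495…
x·lx·mx: 0, 0, 1.824667…, 1.696…, 1.936…, 2.058333…, 1.052…, 0.705833… → Σ = 9.272833…
T = 9.272833… / 2.6495… = 3.499843… → 3.50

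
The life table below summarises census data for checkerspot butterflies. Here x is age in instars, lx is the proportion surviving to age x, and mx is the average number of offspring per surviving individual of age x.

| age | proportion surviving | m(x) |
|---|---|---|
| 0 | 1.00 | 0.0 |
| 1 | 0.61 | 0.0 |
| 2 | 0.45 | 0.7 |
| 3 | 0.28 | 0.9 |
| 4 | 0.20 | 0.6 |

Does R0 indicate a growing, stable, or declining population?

R0 = Σ lx·mx = 0 + 0 + 0.315 + 0.252 + 0.12 = 0.687
R0 < 1, so the population is declining.

declining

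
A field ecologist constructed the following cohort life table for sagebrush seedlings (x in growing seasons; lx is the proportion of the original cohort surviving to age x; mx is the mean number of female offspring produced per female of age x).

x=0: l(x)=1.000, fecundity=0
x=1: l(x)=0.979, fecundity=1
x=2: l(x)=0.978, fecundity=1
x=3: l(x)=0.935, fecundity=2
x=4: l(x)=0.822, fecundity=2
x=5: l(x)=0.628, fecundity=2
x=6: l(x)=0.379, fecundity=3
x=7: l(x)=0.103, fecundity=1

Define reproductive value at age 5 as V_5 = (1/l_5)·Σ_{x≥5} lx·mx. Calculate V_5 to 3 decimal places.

3.975

lx·mx for x ≥ 5: 1.256, 1.137, 0.103 → sum = 2.496
V_5 = 2.496 / l_5 = 2.496 / 0.628 = 3.974522… → 3.975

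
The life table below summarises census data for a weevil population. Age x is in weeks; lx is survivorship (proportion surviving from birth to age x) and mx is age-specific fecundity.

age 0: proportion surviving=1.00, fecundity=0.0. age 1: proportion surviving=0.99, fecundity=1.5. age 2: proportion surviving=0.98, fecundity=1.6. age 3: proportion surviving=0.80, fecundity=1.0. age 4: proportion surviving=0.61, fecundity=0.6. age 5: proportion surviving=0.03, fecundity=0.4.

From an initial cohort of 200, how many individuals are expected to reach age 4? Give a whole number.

122

Expected survivors = N0 · l_4 = 200 × 0.61 = 122 → 122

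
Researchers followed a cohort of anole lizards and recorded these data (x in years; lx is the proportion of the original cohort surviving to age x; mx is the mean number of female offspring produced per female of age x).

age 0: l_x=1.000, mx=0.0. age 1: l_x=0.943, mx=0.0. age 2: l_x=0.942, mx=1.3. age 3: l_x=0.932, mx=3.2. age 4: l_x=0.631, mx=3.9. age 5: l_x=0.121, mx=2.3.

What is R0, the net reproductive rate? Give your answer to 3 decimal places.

lx·mx by age: 0, 0, 1.2246, 2.9824, 2.4609, 0.2783
R0 = Σ lx·mx = 6.9462 → 6.946

6.946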